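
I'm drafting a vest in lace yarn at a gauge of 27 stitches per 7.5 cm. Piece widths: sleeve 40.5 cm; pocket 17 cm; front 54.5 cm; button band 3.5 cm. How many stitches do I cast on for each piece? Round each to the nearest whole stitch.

sleeve 146; pocket 61; front 196; button band 13.

Rate = 27/7.5 = 3.6 sts per cm.
sleeve: 40.5 × 3.6 = 145.80 → 146.
pocket: 17 × 3.6 = 61.20 → 61.
front: 54.5 × 3.6 = 196.20 → 196.
button band: 3.5 × 3.6 = 12.60 → 13.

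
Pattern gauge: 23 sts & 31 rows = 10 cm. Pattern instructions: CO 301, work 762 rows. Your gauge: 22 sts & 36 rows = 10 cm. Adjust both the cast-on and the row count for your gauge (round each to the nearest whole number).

Stitches: 301 × 22/23 = 287.91 → 288.
Rows: 762 × 36/31 = 884.90 → 885.

Cast on 288 stitches; work 885 rows.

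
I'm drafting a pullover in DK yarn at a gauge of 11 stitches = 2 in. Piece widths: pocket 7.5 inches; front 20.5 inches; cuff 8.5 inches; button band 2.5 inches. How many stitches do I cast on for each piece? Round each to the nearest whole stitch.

Rate = 11/2 = 5.5 sts per in.
pocket: 7.5 × 5.5 = 41.25 → 41.
front: 20.5 × 5.5 = 112.75 → 113.
cuff: 8.5 × 5.5 = 46.75 → 47.
button band: 2.5 × 5.5 = 13.75 → 14.

pocket 41; front 113; cuff 47; button band 14.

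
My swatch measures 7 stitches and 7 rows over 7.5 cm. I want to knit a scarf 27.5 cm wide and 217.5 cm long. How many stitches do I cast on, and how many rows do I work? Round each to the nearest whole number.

Stitch gauge = 7/7.5 = 0.933 sts/cm; 27.5 × 0.933 = 25.67 → 26 sts.
Row gauge = 7/7.5 = 0.933 rows/cm; 217.5 × 0.933 = 203.00 → 203 rows.

Cast on 26 stitches and work 203 rows.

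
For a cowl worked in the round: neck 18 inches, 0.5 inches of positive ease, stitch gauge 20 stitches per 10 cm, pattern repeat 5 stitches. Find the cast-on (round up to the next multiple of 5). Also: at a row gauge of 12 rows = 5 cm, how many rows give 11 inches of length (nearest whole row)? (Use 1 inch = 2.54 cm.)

Cast on 95 stitches; work 67 rows.

Finished = 18 + 0.5 = 18.5 inches.
18.5 inches × 2.54 = 46.99 cm.
20/10 = 2 sts per cm; 46.99 × 2 = 93.98 sts.
Next multiple of 5 → 95.
11 inches = 27.94 cm; × 2.4 = 67.06 → 67 rows.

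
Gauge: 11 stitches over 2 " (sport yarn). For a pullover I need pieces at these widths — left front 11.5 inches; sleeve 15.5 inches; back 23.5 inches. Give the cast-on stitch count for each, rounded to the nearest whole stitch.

Rate = 11/2 = 5.5 sts per in.
left front: 11.5 × 5.5 = 63.25 → 63.
sleeve: 15.5 × 5.5 = 85.25 → 85.
back: 23.5 × 5.5 = 129.25 → 129.

left front 63; sleeve 85; back 129.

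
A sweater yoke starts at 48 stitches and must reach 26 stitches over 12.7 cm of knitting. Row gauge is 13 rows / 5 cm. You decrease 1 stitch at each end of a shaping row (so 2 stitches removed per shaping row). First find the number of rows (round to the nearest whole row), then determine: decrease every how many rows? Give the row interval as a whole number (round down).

Decrease every 3rd row.

Rows = 12.7 × 2.6 = 33.0 → 33 rows.
Stitches to remove: 22 → 11 shaping rows (at 2 st each).
33 / 11 = 3.00 → every 3 rows.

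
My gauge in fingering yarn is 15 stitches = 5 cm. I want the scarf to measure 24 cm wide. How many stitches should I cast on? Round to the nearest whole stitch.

Cast on 72 stitches.

15 stitches / 5 cm = 3 stitches per cm.
24 × 3 = 72.00 stitches.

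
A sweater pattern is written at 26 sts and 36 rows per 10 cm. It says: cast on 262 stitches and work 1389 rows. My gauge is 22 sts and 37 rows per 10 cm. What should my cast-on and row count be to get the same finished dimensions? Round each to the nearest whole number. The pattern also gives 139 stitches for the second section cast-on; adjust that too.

Stitches: 262 × 22/26 = 221.69 → 222.
Rows: 1389 × 37/36 = 1427.58 → 1428.
second section cast-on: 139 × 22/26 = 117.62 → 118.

Cast on 222 stitches; work 1428 rows; second section cast-on 118 stitches.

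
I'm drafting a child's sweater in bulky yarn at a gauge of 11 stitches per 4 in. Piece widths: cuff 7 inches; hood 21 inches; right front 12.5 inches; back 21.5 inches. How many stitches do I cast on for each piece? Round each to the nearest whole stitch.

Rate = 11/4 = 2.75 sts per in.
cuff: 7 × 2.75 = 19.25 → 19.
hood: 21 × 2.75 = 57.75 → 58.
right front: 12.5 × 2.75 = 34.38 → 34.
back: 21.5 × 2.75 = 59.12 → 59.

cuff 19; hood 58; right front 34; back 59.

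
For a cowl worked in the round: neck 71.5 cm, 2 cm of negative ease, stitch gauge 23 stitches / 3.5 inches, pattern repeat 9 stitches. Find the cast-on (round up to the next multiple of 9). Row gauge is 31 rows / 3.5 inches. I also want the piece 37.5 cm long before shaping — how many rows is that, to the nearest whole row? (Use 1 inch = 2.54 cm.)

Finished = 71.5 − 2 = 69.5 cm.
69.5 cm × 1/2.54 = 27.36 inches.
23/3.5 = 6.571 sts per in; 27.36 × 6.571 = 179.81 sts.
Next multiple of 9 → 180.
37.5 cm = 14.76 inches; × 8.857 = 130.76 → 131 rows.

Cast on 180 stitches; work 131 rows.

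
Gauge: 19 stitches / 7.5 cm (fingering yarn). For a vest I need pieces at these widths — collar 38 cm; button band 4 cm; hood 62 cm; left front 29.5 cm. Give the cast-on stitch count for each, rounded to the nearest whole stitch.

collar 96; button band 10; hood 157; left front 75.

Rate = 19/7.5 = 2.533 sts per cm.
collar: 38 × 2.533 = 96.27 → 96.
button band: 4 × 2.533 = 10.13 → 10.
hood: 62 × 2.533 = 157.07 → 157.
left front: 29.5 × 2.533 = 74.73 → 75.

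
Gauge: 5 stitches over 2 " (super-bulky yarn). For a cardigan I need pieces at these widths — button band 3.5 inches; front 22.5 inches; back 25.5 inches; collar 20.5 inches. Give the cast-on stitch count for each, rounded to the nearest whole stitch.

button band 9; front 56; back 64; collar 51.

Rate = 5/2 = 2.5 sts per in.
button band: 3.5 × 2.5 = 8.75 → 9.
front: 22.5 × 2.5 = 56.25 → 56.
back: 25.5 × 2.5 = 63.75 → 64.
collar: 20.5 × 2.5 = 51.25 → 51.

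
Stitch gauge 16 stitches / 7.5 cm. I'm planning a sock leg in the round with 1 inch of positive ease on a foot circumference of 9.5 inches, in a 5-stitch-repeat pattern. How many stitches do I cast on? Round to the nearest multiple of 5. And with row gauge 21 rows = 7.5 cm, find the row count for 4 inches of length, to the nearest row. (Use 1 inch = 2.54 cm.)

Cast on 55 stitches; work 28 rows.

Finished = 9.5 + 1 = 10.5 inches.
10.5 inches × 2.54 = 26.67 cm.
16/7.5 = 2.133 sts per cm; 26.67 × 2.133 = 56.90 sts.
Nearest multiple of 5 → 55.
4 inches = 10.16 cm; × 2.8 = 28.45 → 28 rows.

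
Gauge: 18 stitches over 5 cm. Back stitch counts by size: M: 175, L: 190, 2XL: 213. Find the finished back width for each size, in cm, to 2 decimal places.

18/5 = 3.6 sts per cm.
M: 175 / 3.6 = 48.611 → 48.61 cm.
L: 190 / 3.6 = 52.778 → 52.78 cm.
2XL: 213 / 3.6 = 59.167 → 59.17 cm.

M 48.61 cm; L 52.78 cm; 2XL 59.17 cm.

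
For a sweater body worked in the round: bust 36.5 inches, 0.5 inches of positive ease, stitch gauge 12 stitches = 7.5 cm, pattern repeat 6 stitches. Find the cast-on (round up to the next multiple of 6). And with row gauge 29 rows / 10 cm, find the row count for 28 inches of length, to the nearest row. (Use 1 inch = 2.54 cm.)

Cast on 156 stitches; work 206 rows.

Finished = 36.5 + 0.5 = 37 inches.
37 inches × 2.54 = 93.98 cm.
12/7.5 = 1.6 sts per cm; 93.98 × 1.6 = 150.37 sts.
Next multiple of 6 → 156.
28 inches = 71.12 cm; × 2.9 = 206.25 → 206 rows.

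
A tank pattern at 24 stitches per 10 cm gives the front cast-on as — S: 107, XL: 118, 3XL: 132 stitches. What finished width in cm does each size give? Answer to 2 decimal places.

S 44.58 cm; XL 49.17 cm; 3XL 55.00 cm.

24/10 = 2.4 sts per cm.
S: 107 / 2.4 = 44.583 → 44.58 cm.
XL: 118 / 2.4 = 49.167 → 49.17 cm.
3XL: 132 / 2.4 = 55.000 → 55.00 cm.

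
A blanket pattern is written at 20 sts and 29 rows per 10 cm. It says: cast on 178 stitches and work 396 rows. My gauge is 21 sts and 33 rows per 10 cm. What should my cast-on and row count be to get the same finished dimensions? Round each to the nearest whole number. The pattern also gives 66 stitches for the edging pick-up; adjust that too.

Stitches: 178 × 21/20 = 186.90 → 187.
Rows: 396 × 33/29 = 450.62 → 451.
edging pick-up: 66 × 21/20 = 69.30 → 69.

Cast on 187 stitches; work 451 rows; edging pick-up 69 stitches.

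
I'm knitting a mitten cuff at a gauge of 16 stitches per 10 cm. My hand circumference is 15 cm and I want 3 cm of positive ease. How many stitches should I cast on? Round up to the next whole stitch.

CO 29 sts.

Finished = 15 + 3 = 18 cm.
16 / 10 = 1.6 sts per cm.
18.00 × 1.6 = 28.80 sts.
→ 29 sts.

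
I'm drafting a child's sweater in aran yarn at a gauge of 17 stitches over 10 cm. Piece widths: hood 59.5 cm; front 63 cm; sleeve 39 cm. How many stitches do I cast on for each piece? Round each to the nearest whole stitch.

Rate = 17/10 = 1.7 sts per cm.
hood: 59.5 × 1.7 = 101.15 → 101.
front: 63 × 1.7 = 107.10 → 107.
sleeve: 39 × 1.7 = 66.30 → 66.

hood 101; front 107; sleeve 66.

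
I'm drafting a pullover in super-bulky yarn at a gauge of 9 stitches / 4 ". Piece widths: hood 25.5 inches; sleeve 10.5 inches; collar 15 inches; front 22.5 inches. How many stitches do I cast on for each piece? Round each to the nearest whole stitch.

hood 57; sleeve 24; collar 34; front 51.

Rate = 9/4 = 2.25 sts per in.
hood: 25.5 × 2.25 = 57.38 → 57.
sleeve: 10.5 × 2.25 = 23.62 → 24.
collar: 15 × 2.25 = 33.75 → 34.
front: 22.5 × 2.25 = 50.62 → 51.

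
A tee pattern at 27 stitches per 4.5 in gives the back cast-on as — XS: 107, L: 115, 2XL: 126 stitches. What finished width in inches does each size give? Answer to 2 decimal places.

27/4.5 = 6 sts per in.
XS: 107 / 6 = 17.833 → 17.83 in.
L: 115 / 6 = 19.167 → 19.17 in.
2XL: 126 / 6 = 21.000 → 21.00 in.

XS 17.83 inches; L 19.17 inches; 2XL 21.00 inches.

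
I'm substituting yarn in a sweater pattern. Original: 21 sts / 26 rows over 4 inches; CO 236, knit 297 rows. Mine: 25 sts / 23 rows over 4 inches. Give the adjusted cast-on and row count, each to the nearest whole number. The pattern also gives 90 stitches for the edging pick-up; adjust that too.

Stitches: 236 × 25/21 = 280.95 → 281.
Rows: 297 × 23/26 = 262.73 → 263.
edging pick-up: 90 × 25/21 = 107.14 → 107.

Cast on 281 stitches; work 263 rows; edging pick-up 107 stitches.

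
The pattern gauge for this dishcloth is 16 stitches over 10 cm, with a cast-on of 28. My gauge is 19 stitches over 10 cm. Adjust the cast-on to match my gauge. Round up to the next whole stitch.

34 stitches.

Scale factor = 19 / 16 = 1.188.
28 × 19 / 16 = 33.25 sts.
→ 34 sts.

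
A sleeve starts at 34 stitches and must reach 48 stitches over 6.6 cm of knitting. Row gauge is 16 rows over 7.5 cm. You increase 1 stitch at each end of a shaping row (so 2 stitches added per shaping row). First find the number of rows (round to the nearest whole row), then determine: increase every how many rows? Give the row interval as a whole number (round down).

Increase every 2nd row.

Rows = 6.6 × 2.133 = 14.1 → 14 rows.
Stitches to add: 14 → 7 shaping rows (at 2 st each).
14 / 7 = 2.00 → every 2 rows.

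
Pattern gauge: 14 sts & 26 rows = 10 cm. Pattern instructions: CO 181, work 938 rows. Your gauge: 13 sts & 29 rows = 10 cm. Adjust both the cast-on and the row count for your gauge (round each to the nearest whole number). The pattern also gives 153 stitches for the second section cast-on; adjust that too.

Cast on 168 stitches; work 1046 rows; second section cast-on 142 stitches.

Stitches: 181 × 13/14 = 168.07 → 168.
Rows: 938 × 29/26 = 1046.23 → 1046.
second section cast-on: 153 × 13/14 = 142.07 → 142.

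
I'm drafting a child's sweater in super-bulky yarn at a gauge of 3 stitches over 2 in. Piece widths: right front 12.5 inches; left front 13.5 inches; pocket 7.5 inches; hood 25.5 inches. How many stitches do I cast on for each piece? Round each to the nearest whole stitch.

Rate = 3/2 = 1.5 sts per in.
right front: 12.5 × 1.5 = 18.75 → 19.
left front: 13.5 × 1.5 = 20.25 → 20.
pocket: 7.5 × 1.5 = 11.25 → 11.
hood: 25.5 × 1.5 = 38.25 → 38.

right front 19; left front 20; pocket 11; hood 38.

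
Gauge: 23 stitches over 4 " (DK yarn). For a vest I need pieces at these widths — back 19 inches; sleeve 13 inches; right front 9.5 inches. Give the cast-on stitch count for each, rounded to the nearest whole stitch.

back 109; sleeve 75; right front 55.

Rate = 23/4 = 5.75 sts per in.
back: 19 × 5.75 = 109.25 → 109.
sleeve: 13 × 5.75 = 74.75 → 75.
right front: 9.5 × 5.75 = 54.62 → 55.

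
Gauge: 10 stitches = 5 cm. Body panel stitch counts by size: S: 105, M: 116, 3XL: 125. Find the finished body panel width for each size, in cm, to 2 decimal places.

S 52.50 cm; M 58.00 cm; 3XL 62.50 cm.

10/5 = 2 sts per cm.
S: 105 / 2 = 52.500 → 52.50 cm.
M: 116 / 2 = 58.000 → 58.00 cm.
3XL: 125 / 2 = 62.500 → 62.50 cm.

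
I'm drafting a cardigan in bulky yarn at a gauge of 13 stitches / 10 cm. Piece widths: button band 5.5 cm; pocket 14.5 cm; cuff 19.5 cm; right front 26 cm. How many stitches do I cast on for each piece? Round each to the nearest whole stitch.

Rate = 13/10 = 1.3 sts per cm.
button band: 5.5 × 1.3 = 7.15 → 7.
pocket: 14.5 × 1.3 = 18.85 → 19.
cuff: 19.5 × 1.3 = 25.35 → 25.
right front: 26 × 1.3 = 33.80 → 34.

button band 7; pocket 19; cuff 25; right front 34.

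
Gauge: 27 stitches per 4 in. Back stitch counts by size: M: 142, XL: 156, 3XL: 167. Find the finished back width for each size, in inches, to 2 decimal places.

27/4 = 6.75 sts per in.
M: 142 / 6.75 = 21.037 → 21.04 in.
XL: 156 / 6.75 = 23.111 → 23.11 in.
3XL: 167 / 6.75 = 24.741 → 24.74 in.

M 21.04 inches; XL 23.11 inches; 3XL 24.74 inches.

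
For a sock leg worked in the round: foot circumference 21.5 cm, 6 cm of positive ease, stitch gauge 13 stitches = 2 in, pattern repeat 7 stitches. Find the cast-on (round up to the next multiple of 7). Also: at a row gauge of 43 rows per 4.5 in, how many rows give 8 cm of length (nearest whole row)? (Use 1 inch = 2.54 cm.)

Finished = 21.5 + 6 = 27.5 cm.
27.5 cm × 1/2.54 = 10.83 inches.
13/2 = 6.5 sts per in; 10.83 × 6.5 = 70.37 sts.
Next multiple of 7 → 77.
8 cm = 3.15 inches; × 9.556 = 30.10 → 30 rows.

Cast on 77 stitches; work 30 rows.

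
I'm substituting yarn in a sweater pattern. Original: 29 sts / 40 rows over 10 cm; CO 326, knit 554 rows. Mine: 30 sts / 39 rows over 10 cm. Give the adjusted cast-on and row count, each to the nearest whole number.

Stitches: 326 × 30/29 = 337.24 → 337.
Rows: 554 × 39/40 = 540.15 → 540.

Cast on 337 stitches; work 540 rows.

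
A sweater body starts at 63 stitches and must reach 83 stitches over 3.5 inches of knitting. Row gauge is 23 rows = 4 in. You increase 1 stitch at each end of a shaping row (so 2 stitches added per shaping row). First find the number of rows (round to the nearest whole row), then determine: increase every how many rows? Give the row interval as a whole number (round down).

Increase every 2nd row.

Rows = 3.5 × 5.75 = 20.1 → 20 rows.
Stitches to add: 20 → 10 shaping rows (at 2 st each).
20 / 10 = 2.00 → every 2 rows.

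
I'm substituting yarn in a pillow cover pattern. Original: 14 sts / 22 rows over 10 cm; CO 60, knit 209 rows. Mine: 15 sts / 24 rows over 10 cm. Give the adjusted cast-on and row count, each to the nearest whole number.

Cast on 64 stitches; work 228 rows.

Stitches: 60 × 15/14 = 64.29 → 64.
Rows: 209 × 24/22 = 228.00 → 228.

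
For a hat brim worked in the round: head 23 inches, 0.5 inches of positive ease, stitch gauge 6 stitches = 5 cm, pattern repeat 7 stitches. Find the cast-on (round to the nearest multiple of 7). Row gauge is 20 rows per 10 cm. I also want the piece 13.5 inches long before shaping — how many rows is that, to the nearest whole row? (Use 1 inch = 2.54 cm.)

Finished = 23 + 0.5 = 23.5 inches.
23.5 inches × 2.54 = 59.69 cm.
6/5 = 1.2 sts per cm; 59.69 × 1.2 = 71.63 sts.
Nearest multiple of 7 → 70.
13.5 inches = 34.29 cm; × 2 = 68.58 → 69 rows.

Cast on 70 stitches; work 69 rows.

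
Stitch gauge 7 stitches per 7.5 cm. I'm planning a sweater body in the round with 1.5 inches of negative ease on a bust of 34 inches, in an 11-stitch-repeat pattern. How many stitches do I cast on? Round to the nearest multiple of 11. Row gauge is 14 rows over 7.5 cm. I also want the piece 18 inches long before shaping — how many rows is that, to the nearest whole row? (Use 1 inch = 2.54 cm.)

Finished = 34 − 1.5 = 32.5 inches.
32.5 inches × 2.54 = 82.55 cm.
7/7.5 = 0.933 sts per cm; 82.55 × 0.933 = 77.05 sts.
Nearest multiple of 11 → 77.
18 inches = 45.72 cm; × 1.867 = 85.34 → 85 rows.

Cast on 77 stitches; work 85 rows.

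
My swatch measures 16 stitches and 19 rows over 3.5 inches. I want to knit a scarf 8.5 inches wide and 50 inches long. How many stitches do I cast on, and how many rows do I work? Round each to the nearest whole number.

Stitch gauge = 16/3.5 = 4.571 sts/in; 8.5 × 4.571 = 38.86 → 39 sts.
Row gauge = 19/3.5 = 5.429 rows/in; 50 × 5.429 = 271.43 → 271 rows.

Cast on 39 stitches and work 271 rows.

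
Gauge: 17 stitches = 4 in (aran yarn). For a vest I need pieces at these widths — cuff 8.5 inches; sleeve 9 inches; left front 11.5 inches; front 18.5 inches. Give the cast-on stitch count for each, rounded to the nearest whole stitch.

Rate = 17/4 = 4.25 sts per in.
cuff: 8.5 × 4.25 = 36.12 → 36.
sleeve: 9 × 4.25 = 38.25 → 38.
left front: 11.5 × 4.25 = 48.88 → 49.
front: 18.5 × 4.25 = 78.62 → 79.

cuff 36; sleeve 38; left front 49; front 79.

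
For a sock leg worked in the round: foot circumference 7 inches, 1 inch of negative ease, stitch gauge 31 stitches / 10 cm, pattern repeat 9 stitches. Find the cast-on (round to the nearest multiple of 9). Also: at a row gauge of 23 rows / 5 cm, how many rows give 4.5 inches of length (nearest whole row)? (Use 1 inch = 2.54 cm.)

Cast on 45 stitches; work 53 rows.

Finished = 7 − 1 = 6 inches.
6 inches × 2.54 = 15.24 cm.
31/10 = 3.1 sts per cm; 15.24 × 3.1 = 47.24 sts.
Nearest multiple of 9 → 45.
4.5 inches = 11.43 cm; × 4.6 = 52.58 → 53 rows.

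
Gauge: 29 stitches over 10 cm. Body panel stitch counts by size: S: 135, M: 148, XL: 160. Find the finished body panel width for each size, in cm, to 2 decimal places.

29/10 = 2.9 sts per cm.
S: 135 / 2.9 = 46.552 → 46.55 cm.
M: 148 / 2.9 = 51.034 → 51.03 cm.
XL: 160 / 2.9 = 55.172 → 55.17 cm.

S 46.55 cm; M 51.03 cm; XL 55.17 cm.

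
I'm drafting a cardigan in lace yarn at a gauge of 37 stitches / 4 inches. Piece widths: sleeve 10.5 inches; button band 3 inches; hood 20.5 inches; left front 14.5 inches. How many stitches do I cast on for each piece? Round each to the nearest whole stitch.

Rate = 37/4 = 9.25 sts per in.
sleeve: 10.5 × 9.25 = 97.12 → 97.
button band: 3 × 9.25 = 27.75 → 28.
hood: 20.5 × 9.25 = 189.62 → 190.
left front: 14.5 × 9.25 = 134.12 → 134.

sleeve 97; button band 28; hood 190; left front 134.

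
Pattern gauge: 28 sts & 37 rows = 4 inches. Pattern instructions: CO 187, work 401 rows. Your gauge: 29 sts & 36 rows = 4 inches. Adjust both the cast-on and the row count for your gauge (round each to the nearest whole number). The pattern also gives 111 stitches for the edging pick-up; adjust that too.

Stitches: 187 × 29/28 = 193.68 → 194.
Rows: 401 × 36/37 = 390.16 → 390.
edging pick-up: 111 × 29/28 = 114.96 → 115.

Cast on 194 stitches; work 390 rows; edging pick-up 115 stitches.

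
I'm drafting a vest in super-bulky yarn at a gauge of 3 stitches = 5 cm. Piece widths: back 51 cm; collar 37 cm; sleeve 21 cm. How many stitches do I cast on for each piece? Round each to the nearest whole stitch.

back 31; collar 22; sleeve 13.

Rate = 3/5 = 0.6 sts per cm.
back: 51 × 0.6 = 30.60 → 31.
collar: 37 × 0.6 = 22.20 → 22.
sleeve: 21 × 0.6 = 12.60 → 13.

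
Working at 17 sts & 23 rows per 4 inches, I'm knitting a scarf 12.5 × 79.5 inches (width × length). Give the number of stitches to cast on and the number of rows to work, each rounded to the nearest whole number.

Cast on 53 stitches and work 457 rows.

Stitch gauge = 17/4 = 4.25 sts/in; 12.5 × 4.25 = 53.12 → 53 sts.
Row gauge = 23/4 = 5.75 rows/in; 79.5 × 5.75 = 457.12 → 457 rows.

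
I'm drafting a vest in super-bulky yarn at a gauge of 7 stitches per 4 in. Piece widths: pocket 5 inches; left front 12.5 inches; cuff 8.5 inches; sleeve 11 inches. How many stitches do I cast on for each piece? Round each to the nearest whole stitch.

Rate = 7/4 = 1.75 sts per in.
pocket: 5 × 1.75 = 8.75 → 9.
left front: 12.5 × 1.75 = 21.88 → 22.
cuff: 8.5 × 1.75 = 14.88 → 15.
sleeve: 11 × 1.75 = 19.25 → 19.

pocket 9; left front 22; cuff 15; sleeve 19.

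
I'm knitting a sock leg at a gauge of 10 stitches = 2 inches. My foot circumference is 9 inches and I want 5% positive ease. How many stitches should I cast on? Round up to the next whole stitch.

48 stitches.

Finished = 9 × 1.05 = 9.45 in.
10 / 2 = 5 sts per inch.
9.45 × 5 = 47.25 sts.
→ 48 sts.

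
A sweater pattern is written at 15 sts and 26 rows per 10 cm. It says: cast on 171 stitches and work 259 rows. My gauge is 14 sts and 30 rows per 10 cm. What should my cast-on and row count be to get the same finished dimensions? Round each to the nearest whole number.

Cast on 160 stitches; work 299 rows.

Stitches: 171 × 14/15 = 159.60 → 160.
Rows: 259 × 30/26 = 298.85 → 299.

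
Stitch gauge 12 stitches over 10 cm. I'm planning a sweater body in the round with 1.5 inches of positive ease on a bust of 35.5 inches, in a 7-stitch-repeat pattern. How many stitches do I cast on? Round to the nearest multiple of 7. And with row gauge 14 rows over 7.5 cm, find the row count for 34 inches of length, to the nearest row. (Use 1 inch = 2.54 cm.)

Cast on 112 stitches; work 161 rows.

Finished = 35.5 + 1.5 = 37 inches.
37 inches × 2.54 = 93.98 cm.
12/10 = 1.2 sts per cm; 93.98 × 1.2 = 112.78 sts.
Nearest multiple of 7 → 112.
34 inches = 86.36 cm; × 1.867 = 161.21 → 161 rows.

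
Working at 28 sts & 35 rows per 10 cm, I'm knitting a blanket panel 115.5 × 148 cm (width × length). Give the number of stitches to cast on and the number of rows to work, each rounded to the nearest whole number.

Cast on 323 stitches and work 518 rows.

Stitch gauge = 28/10 = 2.8 sts/cm; 115.5 × 2.8 = 323.40 → 323 sts.
Row gauge = 35/10 = 3.5 rows/cm; 148 × 3.5 = 518.00 → 518 rows.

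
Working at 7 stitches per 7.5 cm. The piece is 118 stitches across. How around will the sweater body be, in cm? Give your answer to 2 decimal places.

7 stitches / 7.5 cm = 0.933 stitches per cm.
118 / 0.933 = 126.429 cm.

126.43 cm.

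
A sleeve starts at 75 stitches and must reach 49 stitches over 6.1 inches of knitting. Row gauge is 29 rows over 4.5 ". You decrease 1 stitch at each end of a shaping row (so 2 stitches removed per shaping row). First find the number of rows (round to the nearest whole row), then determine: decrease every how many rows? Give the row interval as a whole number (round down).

Decrease every 3rd row.

Rows = 6.1 × 6.444 = 39.3 → 39 rows.
Stitches to remove: 26 → 13 shaping rows (at 2 st each).
39 / 13 = 3.00 → every 3 rows.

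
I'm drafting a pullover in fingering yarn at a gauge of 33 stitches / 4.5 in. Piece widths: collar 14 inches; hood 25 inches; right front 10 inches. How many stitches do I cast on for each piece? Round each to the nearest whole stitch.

collar 103; hood 183; right front 73.

Rate = 33/4.5 = 7.333 sts per in.
collar: 14 × 7.333 = 102.67 → 103.
hood: 25 × 7.333 = 183.33 → 183.
right front: 10 × 7.333 = 73.33 → 73.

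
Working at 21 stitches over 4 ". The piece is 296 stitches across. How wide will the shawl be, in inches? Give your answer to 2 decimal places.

21 stitches / 4 inch = 5.25 stitches per inch.
296 / 5.25 = 56.381 inches.

56.38 inches.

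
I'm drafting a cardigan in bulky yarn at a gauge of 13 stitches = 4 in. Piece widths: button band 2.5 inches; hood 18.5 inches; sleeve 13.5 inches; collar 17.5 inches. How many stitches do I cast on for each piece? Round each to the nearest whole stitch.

button band 8; hood 60; sleeve 44; collar 57.

Rate = 13/4 = 3.25 sts per in.
button band: 2.5 × 3.25 = 8.12 → 8.
hood: 18.5 × 3.25 = 60.12 → 60.
sleeve: 13.5 × 3.25 = 43.88 → 44.
collar: 17.5 × 3.25 = 56.88 → 57.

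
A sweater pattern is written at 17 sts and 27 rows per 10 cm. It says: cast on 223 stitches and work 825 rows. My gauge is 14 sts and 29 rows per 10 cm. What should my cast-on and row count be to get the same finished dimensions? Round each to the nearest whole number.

Stitches: 223 × 14/17 = 183.65 → 184.
Rows: 825 × 29/27 = 886.11 → 886.

Cast on 184 stitches; work 886 rows.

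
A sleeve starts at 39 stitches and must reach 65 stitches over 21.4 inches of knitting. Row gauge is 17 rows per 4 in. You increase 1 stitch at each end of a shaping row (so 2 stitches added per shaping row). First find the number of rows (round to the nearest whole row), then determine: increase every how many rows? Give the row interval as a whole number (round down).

Rows = 21.4 × 4.25 = 90.9 → 91 rows.
Stitches to add: 26 → 13 shaping rows (at 2 st each).
91 / 13 = 7.00 → every 7 rows.

Increase every 7th row.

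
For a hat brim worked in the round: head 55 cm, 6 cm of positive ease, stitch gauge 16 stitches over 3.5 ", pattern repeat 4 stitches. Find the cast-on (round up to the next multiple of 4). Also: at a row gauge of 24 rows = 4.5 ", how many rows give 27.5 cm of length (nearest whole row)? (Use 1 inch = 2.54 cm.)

Finished = 55 + 6 = 61 cm.
61 cm × 1/2.54 = 24.02 inches.
16/3.5 = 4.571 sts per in; 24.02 × 4.571 = 109.79 sts.
Next multiple of 4 → 112.
27.5 cm = 10.83 inches; × 5.333 = 57.74 → 58 rows.

Cast on 112 stitches; work 58 rows.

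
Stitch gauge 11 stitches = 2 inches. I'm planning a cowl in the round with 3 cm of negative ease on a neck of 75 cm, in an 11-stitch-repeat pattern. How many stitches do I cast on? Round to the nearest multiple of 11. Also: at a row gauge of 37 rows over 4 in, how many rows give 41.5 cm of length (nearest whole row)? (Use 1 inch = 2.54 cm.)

Finished = 75 − 3 = 72 cm.
72 cm × 1/2.54 = 28.35 inches.
11/2 = 5.5 sts per in; 28.35 × 5.5 = 155.91 sts.
Nearest multiple of 11 → 154.
41.5 cm = 16.34 inches; × 9.25 = 151.13 → 151 rows.

Cast on 154 stitches; work 151 rows.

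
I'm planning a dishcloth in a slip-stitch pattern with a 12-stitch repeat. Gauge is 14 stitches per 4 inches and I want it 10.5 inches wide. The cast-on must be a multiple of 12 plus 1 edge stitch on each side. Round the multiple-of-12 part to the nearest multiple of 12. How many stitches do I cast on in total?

14 / 4 = 3.5 sts per inch.
10.5 × 3.5 = 36.75 sts.
Less 2 edge sts → 34.75 for the repeat.
Nearest multiple of 12: 36.
Add back 2 edge sts → 38.

38 stitches.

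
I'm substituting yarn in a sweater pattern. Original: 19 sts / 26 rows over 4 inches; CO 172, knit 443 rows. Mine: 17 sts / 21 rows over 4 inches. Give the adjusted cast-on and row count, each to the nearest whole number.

Cast on 154 stitches; work 358 rows.

Stitches: 172 × 17/19 = 153.89 → 154.
Rows: 443 × 21/26 = 357.81 → 358.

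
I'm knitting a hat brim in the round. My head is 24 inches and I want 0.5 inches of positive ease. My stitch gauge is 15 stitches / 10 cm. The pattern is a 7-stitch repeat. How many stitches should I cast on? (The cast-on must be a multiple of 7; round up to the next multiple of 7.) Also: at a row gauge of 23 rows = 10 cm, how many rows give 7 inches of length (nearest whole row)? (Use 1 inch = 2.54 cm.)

Cast on 98 stitches; work 41 rows.

Finished = 24 + 0.5 = 24.5 inches.
24.5 inches × 2.54 = 62.23 cm.
15/10 = 1.5 sts per cm; 62.23 × 1.5 = 93.34 sts.
Next multiple of 7 → 98.
7 inches = 17.78 cm; × 2.3 = 40.89 → 41 rows.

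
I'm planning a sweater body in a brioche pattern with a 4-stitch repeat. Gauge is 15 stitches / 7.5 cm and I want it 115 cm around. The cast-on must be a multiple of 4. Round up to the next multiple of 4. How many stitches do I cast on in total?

CO 232 sts.

15 / 7.5 = 2 sts per cm.
115 × 2 = 230.00 sts.
Next multiple of 4: 232.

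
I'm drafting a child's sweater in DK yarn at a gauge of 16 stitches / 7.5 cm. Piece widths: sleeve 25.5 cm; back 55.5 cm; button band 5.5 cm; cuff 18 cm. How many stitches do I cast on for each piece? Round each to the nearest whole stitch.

sleeve 54; back 118; button band 12; cuff 38.

Rate = 16/7.5 = 2.133 sts per cm.
sleeve: 25.5 × 2.133 = 54.40 → 54.
back: 55.5 × 2.133 = 118.40 → 118.
button band: 5.5 × 2.133 = 11.73 → 12.
cuff: 18 × 2.133 = 38.40 → 38.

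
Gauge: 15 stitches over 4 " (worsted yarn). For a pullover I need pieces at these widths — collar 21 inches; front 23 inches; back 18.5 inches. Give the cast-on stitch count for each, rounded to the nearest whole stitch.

collar 79; front 86; back 69.

Rate = 15/4 = 3.75 sts per in.
collar: 21 × 3.75 = 78.75 → 79.
front: 23 × 3.75 = 86.25 → 86.
back: 18.5 × 3.75 = 69.38 → 69.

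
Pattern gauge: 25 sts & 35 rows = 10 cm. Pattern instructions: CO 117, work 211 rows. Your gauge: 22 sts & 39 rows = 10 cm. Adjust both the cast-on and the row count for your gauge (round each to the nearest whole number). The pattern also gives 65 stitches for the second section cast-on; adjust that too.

Cast on 103 stitches; work 235 rows; second section cast-on 57 stitches.

Stitches: 117 × 22/25 = 102.96 → 103.
Rows: 211 × 39/35 = 235.11 → 235.
second section cast-on: 65 × 22/25 = 57.20 → 57.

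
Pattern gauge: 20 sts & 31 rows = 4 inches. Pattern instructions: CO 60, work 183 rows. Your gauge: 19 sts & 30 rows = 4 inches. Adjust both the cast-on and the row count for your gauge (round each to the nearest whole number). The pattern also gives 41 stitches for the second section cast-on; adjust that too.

Cast on 57 stitches; work 177 rows; second section cast-on 39 stitches.

Stitches: 60 × 19/20 = 57.00 → 57.
Rows: 183 × 30/31 = 177.10 → 177.
second section cast-on: 41 × 19/20 = 38.95 → 39.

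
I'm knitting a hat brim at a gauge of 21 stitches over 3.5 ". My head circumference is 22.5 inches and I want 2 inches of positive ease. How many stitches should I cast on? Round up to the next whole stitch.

Finished = 22.5 + 2 = 24.5 in.
21 / 3.5 = 6 sts per inch.
24.50 × 6 = 147.00 sts.

Cast on 147 stitches.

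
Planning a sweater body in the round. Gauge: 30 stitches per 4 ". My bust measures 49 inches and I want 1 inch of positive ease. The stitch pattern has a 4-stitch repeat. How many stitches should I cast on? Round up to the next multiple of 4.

Finished = 49 + 1 = 50 inches.
30 / 4 = 7.5 sts/in.
50 × 7.5 = 375.00 sts.
Next multiple of 4: 376.

CO 376 sts.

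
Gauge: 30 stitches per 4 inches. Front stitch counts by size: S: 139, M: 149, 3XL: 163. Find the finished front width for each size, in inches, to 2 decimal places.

S 18.53 inches; M 19.87 inches; 3XL 21.73 inches.

30/4 = 7.5 sts per in.
S: 139 / 7.5 = 18.533 → 18.53 in.
M: 149 / 7.5 = 19.867 → 19.87 in.
3XL: 163 / 7.5 = 21.733 → 21.73 in.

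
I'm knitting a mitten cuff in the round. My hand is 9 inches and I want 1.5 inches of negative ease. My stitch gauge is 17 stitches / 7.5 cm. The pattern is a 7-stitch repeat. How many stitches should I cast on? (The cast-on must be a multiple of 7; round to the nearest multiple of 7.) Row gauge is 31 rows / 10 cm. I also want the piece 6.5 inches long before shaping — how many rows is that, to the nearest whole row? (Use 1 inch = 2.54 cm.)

Cast on 42 stitches; work 51 rows.

Finished = 9 − 1.5 = 7.5 inches.
7.5 inches × 2.54 = 19.05 cm.
17/7.5 = 2.267 sts per cm; 19.05 × 2.267 = 43.18 sts.
Nearest multiple of 7 → 42.
6.5 inches = 16.51 cm; × 3.1 = 51.18 → 51 rows.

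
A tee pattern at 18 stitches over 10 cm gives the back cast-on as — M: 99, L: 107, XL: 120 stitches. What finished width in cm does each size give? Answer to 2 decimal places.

18/10 = 1.8 sts per cm.
M: 99 / 1.8 = 55.000 → 55.00 cm.
L: 107 / 1.8 = 59.444 → 59.44 cm.
XL: 120 / 1.8 = 66.667 → 66.67 cm.

M 55.00 cm; L 59.44 cm; XL 66.67 cm.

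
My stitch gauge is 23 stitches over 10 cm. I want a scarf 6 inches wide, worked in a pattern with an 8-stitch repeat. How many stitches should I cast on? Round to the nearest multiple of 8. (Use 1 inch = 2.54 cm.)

32 stitches.

6 in = 6 × 2.54 = 15.24 cm.
23 / 10 = 2.3 sts/cm.
15.24 × 2.3 = 35.05 sts.
→ 32.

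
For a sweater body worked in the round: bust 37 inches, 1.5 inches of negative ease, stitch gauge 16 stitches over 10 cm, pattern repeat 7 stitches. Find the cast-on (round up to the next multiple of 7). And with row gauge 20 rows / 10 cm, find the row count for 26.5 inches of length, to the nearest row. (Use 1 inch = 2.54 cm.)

Finished = 37 − 1.5 = 35.5 inches.
35.5 inches × 2.54 = 90.17 cm.
16/10 = 1.6 sts per cm; 90.17 × 1.6 = 144.27 sts.
Next multiple of 7 → 147.
26.5 inches = 67.31 cm; × 2 = 134.62 → 135 rows.

Cast on 147 stitches; work 135 rows.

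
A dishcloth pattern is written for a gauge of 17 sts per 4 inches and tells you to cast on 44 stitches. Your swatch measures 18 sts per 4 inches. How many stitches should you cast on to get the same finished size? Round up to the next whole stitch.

Cast on 47 stitches.

Scale factor = 18 / 17 = 1.059.
44 × 18 / 17 = 46.59 sts.
→ 47 sts.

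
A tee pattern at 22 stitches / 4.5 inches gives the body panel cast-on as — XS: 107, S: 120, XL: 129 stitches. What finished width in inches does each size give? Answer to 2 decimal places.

XS 21.89 inches; S 24.55 inches; XL 26.39 inches.

22/4.5 = 4.889 sts per in.
XS: 107 / 4.889 = 21.886 → 21.89 in.
S: 120 / 4.889 = 24.545 → 24.55 in.
XL: 129 / 4.889 = 26.386 → 26.39 in.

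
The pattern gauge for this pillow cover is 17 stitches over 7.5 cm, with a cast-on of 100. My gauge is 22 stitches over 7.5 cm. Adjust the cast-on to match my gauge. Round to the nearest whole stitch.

Scale factor = 22 / 17 = 1.294.
100 × 22 / 17 = 129.41 sts.
→ 129 sts.

Cast on 129 stitches.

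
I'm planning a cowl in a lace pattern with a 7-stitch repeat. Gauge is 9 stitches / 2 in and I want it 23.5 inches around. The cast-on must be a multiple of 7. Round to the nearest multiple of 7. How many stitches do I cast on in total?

105 stitches.

9 / 2 = 4.5 sts per inch.
23.5 × 4.5 = 105.75 sts.
Nearest multiple of 7: 105.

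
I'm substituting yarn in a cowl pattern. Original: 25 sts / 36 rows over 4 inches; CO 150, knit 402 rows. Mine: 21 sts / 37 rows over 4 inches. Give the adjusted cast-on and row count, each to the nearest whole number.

Cast on 126 stitches; work 413 rows.

Stitches: 150 × 21/25 = 126.00 → 126.
Rows: 402 × 37/36 = 413.17 → 413.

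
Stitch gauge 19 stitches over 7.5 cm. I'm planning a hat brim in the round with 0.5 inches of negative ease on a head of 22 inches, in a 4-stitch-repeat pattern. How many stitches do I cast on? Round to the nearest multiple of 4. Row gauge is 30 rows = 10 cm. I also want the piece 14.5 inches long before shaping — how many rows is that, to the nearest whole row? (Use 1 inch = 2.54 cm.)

Finished = 22 − 0.5 = 21.5 inches.
21.5 inches × 2.54 = 54.61 cm.
19/7.5 = 2.533 sts per cm; 54.61 × 2.533 = 138.35 sts.
Nearest multiple of 4 → 140.
14.5 inches = 36.83 cm; × 3 = 110.49 → 110 rows.

Cast on 140 stitches; work 110 rows.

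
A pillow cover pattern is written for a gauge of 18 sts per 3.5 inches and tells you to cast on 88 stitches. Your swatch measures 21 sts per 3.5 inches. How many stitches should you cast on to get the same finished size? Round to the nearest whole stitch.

Scale factor = 21 / 18 = 1.167.
88 × 21 / 18 = 102.67 sts.
→ 103 sts.

CO 103 sts.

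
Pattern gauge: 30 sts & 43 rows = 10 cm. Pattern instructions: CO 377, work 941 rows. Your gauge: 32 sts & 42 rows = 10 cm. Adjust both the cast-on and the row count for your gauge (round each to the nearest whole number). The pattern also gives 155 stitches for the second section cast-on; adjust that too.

Stitches: 377 × 32/30 = 402.13 → 402.
Rows: 941 × 42/43 = 919.12 → 919.
second section cast-on: 155 × 32/30 = 165.33 → 165.

Cast on 402 stitches; work 919 rows; second section cast-on 165 stitches.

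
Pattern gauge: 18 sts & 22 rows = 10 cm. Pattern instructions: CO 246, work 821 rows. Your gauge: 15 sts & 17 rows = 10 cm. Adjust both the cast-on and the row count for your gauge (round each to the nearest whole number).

Cast on 205 stitches; work 634 rows.

Stitches: 246 × 15/18 = 205.00 → 205.
Rows: 821 × 17/22 = 634.41 → 634.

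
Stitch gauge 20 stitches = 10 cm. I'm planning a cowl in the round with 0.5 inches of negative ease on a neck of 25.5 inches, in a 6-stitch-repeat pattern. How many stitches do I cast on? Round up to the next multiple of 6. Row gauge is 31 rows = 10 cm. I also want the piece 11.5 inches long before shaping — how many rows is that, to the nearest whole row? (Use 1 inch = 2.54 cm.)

Cast on 132 stitches; work 91 rows.

Finished = 25.5 − 0.5 = 25 inches.
25 inches × 2.54 = 63.50 cm.
20/10 = 2 sts per cm; 63.50 × 2 = 127.00 sts.
Next multiple of 6 → 132.
11.5 inches = 29.21 cm; × 3.1 = 90.55 → 91 rows.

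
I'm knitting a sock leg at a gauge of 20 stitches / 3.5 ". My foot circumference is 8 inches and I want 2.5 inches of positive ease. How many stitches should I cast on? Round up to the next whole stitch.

60 stitches.

Finished = 8 + 2.5 = 10.5 in.
20 / 3.5 = 5.714 sts per inch.
10.50 × 5.714 = 60.00 sts.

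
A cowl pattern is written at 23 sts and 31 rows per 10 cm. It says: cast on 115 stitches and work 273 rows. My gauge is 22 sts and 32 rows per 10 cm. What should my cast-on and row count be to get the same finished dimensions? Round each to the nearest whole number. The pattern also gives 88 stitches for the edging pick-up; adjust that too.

Cast on 110 stitches; work 282 rows; edging pick-up 84 stitches.

Stitches: 115 × 22/23 = 110.00 → 110.
Rows: 273 × 32/31 = 281.81 → 282.
edging pick-up: 88 × 22/23 = 84.17 → 84.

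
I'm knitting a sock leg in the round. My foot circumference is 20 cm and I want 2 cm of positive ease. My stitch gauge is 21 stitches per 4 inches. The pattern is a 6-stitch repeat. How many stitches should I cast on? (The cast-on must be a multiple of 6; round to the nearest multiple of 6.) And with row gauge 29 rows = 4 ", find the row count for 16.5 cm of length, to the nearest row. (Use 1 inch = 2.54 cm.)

Cast on 48 stitches; work 47 rows.

Finished = 20 + 2 = 22 cm.
22 cm × 1/2.54 = 8.66 inches.
21/4 = 5.25 sts per in; 8.66 × 5.25 = 45.47 sts.
Nearest multiple of 6 → 48.
16.5 cm = 6.50 inches; × 7.25 = 47.10 → 47 rows.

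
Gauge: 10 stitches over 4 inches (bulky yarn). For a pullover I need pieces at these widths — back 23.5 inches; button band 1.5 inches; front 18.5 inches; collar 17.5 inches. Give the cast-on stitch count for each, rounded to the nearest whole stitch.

Rate = 10/4 = 2.5 sts per in.
back: 23.5 × 2.5 = 58.75 → 59.
button band: 1.5 × 2.5 = 3.75 → 4.
front: 18.5 × 2.5 = 46.25 → 46.
collar: 17.5 × 2.5 = 43.75 → 44.

back 59; button band 4; front 46; collar 44.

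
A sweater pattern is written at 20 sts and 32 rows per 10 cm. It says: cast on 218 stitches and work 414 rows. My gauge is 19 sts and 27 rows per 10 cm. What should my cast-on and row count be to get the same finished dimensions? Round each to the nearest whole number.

Stitches: 218 × 19/20 = 207.10 → 207.
Rows: 414 × 27/32 = 349.31 → 349.

Cast on 207 stitches; work 349 rows.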